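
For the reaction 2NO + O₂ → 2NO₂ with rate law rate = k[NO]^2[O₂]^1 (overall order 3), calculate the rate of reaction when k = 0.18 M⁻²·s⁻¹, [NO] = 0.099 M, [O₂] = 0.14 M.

0.000247 M/s

Step 1: The rate law is rate = k[NO]^2[O₂]^1, overall order = 2+1 = 3
Step 2: Substitute values: rate = 0.18 × (0.099)^2 × (0.14)^1
Step 3: rate = 0.18 × 0.009801 × 0.14 = 0.000246985 M/s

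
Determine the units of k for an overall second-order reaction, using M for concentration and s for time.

M⁻¹·s⁻¹

Step 1: For overall order n, rate = k × (concentration)^n.
Step 2: Rate has units M·s⁻¹; concentration term has units M^2.
Step 3: k = rate / (concentration)^n, so units of k = M^(1-2)·s⁻¹ = M⁻¹·s⁻¹.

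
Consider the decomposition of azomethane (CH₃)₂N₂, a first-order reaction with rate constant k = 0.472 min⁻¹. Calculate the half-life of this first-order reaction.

1.469 min

Step 1: For a first-order reaction, t₁/₂ = ln(2)/k
Step 2: t₁/₂ = ln(2)/0.472
Step 3: t₁/₂ = 0.6931/0.472 = 1.469 min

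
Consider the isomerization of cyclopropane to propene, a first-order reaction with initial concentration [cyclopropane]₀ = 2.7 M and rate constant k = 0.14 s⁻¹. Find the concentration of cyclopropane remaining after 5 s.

1.341 M

Step 1: For a first-order reaction: [cyclopropane] = [cyclopropane]₀ × e^(-kt)
Step 2: [cyclopropane] = 2.7 × e^(-0.14 × 5)
Step 3: [cyclopropane] = 2.7 × e^(-0.7)
Step 4: [cyclopropane] = 2.7 × 0.496585 = 1.341 M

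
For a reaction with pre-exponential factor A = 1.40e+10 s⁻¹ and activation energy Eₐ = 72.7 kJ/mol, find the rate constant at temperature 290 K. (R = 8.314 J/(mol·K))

1.12e-03 s⁻¹

Step 1: Use the Arrhenius equation: k = A × exp(-Eₐ/RT)
Step 2: Convert Eₐ to J/mol: 72.7 kJ/mol = 72700 J/mol
Step 3: Calculate the exponent: -Eₐ/(RT) = -72700/(8.314 × 290) = -30.15271
Step 4: k = 1.40e+10 × exp(-30.15271)
Step 5: k = 1.40e+10 × 8.03238e-14 = 1.1245e-03 s⁻¹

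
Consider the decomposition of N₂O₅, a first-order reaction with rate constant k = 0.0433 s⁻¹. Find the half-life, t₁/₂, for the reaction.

16.01 s

Step 1: For a first-order reaction, t₁/₂ = ln(2)/k
Step 2: t₁/₂ = ln(2)/0.0433
Step 3: t₁/₂ = 0.6931/0.0433 = 16.01 s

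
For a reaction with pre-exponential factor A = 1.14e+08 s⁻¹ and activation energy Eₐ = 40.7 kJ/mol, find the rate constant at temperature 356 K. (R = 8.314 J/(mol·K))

1.22e+02 s⁻¹

Step 1: Use the Arrhenius equation: k = A × exp(-Eₐ/RT)
Step 2: Convert Eₐ to J/mol: 40.7 kJ/mol = 40700 J/mol
Step 3: Calculate the exponent: -Eₐ/(RT) = -40700/(8.314 × 356) = -13.75100
Step 4: k = 1.14e+08 × exp(-13.75100)
Step 5: k = 1.14e+08 × 1.06664e-06 = 1.2160e+02 s⁻¹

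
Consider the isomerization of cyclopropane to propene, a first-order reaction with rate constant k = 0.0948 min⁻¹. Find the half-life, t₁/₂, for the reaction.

7.312 min

Step 1: For a first-order reaction, t₁/₂ = ln(2)/k
Step 2: t₁/₂ = ln(2)/0.0948
Step 3: t₁/₂ = 0.6931/0.0948 = 7.312 min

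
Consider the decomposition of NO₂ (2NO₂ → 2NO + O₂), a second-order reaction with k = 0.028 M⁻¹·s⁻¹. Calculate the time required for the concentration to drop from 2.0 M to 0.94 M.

20.14 s

Step 1: For second-order: t = (1/[NO₂] - 1/[NO₂]₀)/k
Step 2: t = (1/0.94 - 1/2.0)/0.028
Step 3: t = (1.064 - 0.5)/0.028
Step 4: t = 0.5638/0.028 = 20.14 s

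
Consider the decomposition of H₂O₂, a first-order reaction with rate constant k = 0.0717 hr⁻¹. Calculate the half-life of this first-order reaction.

9.667 hr

Step 1: For a first-order reaction, t₁/₂ = ln(2)/k
Step 2: t₁/₂ = ln(2)/0.0717
Step 3: t₁/₂ = 0.6931/0.0717 = 9.667 hr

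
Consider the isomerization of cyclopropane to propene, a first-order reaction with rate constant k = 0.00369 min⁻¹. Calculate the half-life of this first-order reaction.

187.8 min

Step 1: For a first-order reaction, t₁/₂ = ln(2)/k
Step 2: t₁/₂ = ln(2)/0.00369
Step 3: t₁/₂ = 0.6931/0.00369 = 187.8 min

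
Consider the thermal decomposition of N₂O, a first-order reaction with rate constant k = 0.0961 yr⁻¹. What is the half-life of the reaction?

7.213 yr

Step 1: For a first-order reaction, t₁/₂ = ln(2)/k
Step 2: t₁/₂ = ln(2)/0.0961
Step 3: t₁/₂ = 0.6931/0.0961 = 7.213 yr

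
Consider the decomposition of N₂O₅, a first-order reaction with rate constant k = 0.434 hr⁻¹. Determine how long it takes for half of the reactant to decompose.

1.597 hr

Step 1: For a first-order reaction, t₁/₂ = ln(2)/k
Step 2: t₁/₂ = ln(2)/0.434
Step 3: t₁/₂ = 0.6931/0.434 = 1.597 hr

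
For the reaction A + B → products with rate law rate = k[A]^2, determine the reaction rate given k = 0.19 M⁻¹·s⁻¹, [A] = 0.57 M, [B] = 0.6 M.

0.06173 M/s

Step 1: The rate law is rate = k[A]^2
Step 2: Note that the rate does not depend on [B] (zero order in B).
Step 3: rate = 0.19 × (0.57)^2 = 0.061731 M/s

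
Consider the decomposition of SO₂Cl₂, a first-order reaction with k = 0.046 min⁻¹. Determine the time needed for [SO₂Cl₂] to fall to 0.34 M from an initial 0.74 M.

16.91 min

Step 1: For first-order: t = ln([SO₂Cl₂]₀/[SO₂Cl₂])/k
Step 2: t = ln(0.74/0.34)/0.046
Step 3: t = ln(2.176)/0.046
Step 4: t = 0.7777/0.046 = 16.91 min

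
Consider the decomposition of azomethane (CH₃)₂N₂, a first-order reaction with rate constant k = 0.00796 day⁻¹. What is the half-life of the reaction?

87.08 day

Step 1: For a first-order reaction, t₁/₂ = ln(2)/k
Step 2: t₁/₂ = ln(2)/0.00796
Step 3: t₁/₂ = 0.6931/0.00796 = 87.08 day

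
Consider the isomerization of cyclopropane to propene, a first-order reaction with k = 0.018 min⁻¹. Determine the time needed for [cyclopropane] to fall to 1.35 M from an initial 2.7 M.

38.51 min

Step 1: For first-order: t = ln([cyclopropane]₀/[cyclopropane])/k
Step 2: t = ln(2.7/1.35)/0.018
Step 3: t = ln(2)/0.018
Step 4: t = 0.6931/0.018 = 38.51 min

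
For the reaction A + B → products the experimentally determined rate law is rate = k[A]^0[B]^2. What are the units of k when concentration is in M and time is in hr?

M⁻¹·hr⁻¹

Step 1: Overall order = 0 + 2 = 2.
Step 2: rate has units M·hr⁻¹; [A]^0[B]^2 has units M^2.
Step 3: k = rate/([A]^0[B]^2), so units of k = M^(1-2)·hr⁻¹ = M⁻¹·hr⁻¹.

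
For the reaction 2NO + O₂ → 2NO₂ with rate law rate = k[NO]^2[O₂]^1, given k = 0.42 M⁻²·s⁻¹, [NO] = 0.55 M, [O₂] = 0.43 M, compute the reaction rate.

0.05463 M/s

Step 1: The rate law is rate = k[NO]^2[O₂]^1
Step 2: Substitute: rate = 0.42 × (0.55)^2 × (0.43)^1
Step 3: rate = 0.42 × 0.3025 × 0.43 = 0.0546315 M/s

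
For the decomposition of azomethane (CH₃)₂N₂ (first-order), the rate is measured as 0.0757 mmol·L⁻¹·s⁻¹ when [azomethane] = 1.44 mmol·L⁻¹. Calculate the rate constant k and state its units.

0.05257 s⁻¹

Step 1: rate = k[azomethane]^1, so k = rate / [azomethane]^1.
Step 2: k = 0.0757 / (1.44)^1 = 0.0757 / 1.44.
Step 3: k = 0.05257 s⁻¹.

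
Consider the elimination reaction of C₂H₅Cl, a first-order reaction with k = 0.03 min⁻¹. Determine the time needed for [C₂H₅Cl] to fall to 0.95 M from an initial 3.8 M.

46.21 min

Step 1: For first-order: t = ln([C₂H₅Cl]₀/[C₂H₅Cl])/k
Step 2: t = ln(3.8/0.95)/0.03
Step 3: t = ln(4)/0.03
Step 4: t = 1.386/0.03 = 46.21 min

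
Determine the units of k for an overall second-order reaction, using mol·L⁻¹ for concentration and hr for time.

(mol·L⁻¹)⁻¹·hr⁻¹

Step 1: For overall order n, rate = k × (concentration)^n.
Step 2: Rate has units mol·L⁻¹·hr⁻¹; concentration term has units (mol·L⁻¹)^2.
Step 3: k = rate / (concentration)^n, so units of k = (mol·L⁻¹)^(1-2)·hr⁻¹ = (mol·L⁻¹)⁻¹·hr⁻¹.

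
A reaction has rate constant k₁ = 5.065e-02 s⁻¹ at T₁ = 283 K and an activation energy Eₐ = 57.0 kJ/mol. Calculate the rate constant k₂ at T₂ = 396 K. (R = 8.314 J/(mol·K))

5.091e+01 s⁻¹

Step 1: Use the two-temperature Arrhenius form: ln(k₂/k₁) = -Eₐ/R × (1/T₂ - 1/T₁)
Step 2: Convert Eₐ to J/mol: 57.0 kJ/mol = 57000 J/mol
Step 3: 1/T₂ - 1/T₁ = 1/396 - 1/283 = -1.008316e-03 K⁻¹
Step 4: ln(k₂/k₁) = -57000/8.314 × -1.008316e-03 = 6.91292
Step 5: k₂ = k₁ × exp(6.91292) = 5.065e-02 × 1.00518e+03 = 5.091e+01 s⁻¹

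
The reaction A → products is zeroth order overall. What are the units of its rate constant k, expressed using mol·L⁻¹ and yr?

mol·L⁻¹·yr⁻¹

Step 1: For overall order n, rate = k × (concentration)^n.
Step 2: Rate has units mol·L⁻¹·yr⁻¹; concentration term has units (mol·L⁻¹)^0.
Step 3: k = rate / (concentration)^n, so units of k = (mol·L⁻¹)^(1-0)·yr⁻¹ = mol·L⁻¹·yr⁻¹.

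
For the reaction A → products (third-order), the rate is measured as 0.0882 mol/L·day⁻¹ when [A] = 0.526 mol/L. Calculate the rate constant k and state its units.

0.6061 (mol/L)⁻²·day⁻¹

Step 1: rate = k[A]^3, so k = rate / [A]^3.
Step 2: k = 0.0882 / (0.526)^3 = 0.0882 / 0.1455.
Step 3: k = 0.6061 (mol/L)⁻²·day⁻¹.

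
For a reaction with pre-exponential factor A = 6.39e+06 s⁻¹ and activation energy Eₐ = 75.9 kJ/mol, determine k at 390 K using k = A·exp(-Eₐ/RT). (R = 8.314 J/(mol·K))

4.36e-04 s⁻¹

Step 1: Use the Arrhenius equation: k = A × exp(-Eₐ/RT)
Step 2: Convert Eₐ to J/mol: 75.9 kJ/mol = 75900 J/mol
Step 3: Calculate the exponent: -Eₐ/(RT) = -75900/(8.314 × 390) = -23.40815
Step 4: k = 6.39e+06 × exp(-23.40815)
Step 5: k = 6.39e+06 × 6.82291e-11 = 4.3598e-04 s⁻¹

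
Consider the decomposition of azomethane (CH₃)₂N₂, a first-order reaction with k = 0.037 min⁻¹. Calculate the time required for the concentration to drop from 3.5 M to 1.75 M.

18.73 min

Step 1: For first-order: t = ln([azomethane]₀/[azomethane])/k
Step 2: t = ln(3.5/1.75)/0.037
Step 3: t = ln(2)/0.037
Step 4: t = 0.6931/0.037 = 18.73 min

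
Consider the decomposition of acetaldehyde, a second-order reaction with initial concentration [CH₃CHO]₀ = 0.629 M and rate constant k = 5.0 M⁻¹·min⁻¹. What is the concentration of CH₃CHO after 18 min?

0.01092 M

Step 1: For a second-order reaction: 1/[CH₃CHO] = 1/[CH₃CHO]₀ + kt
Step 2: 1/[CH₃CHO] = 1/0.629 + 5.0 × 18
Step 3: 1/[CH₃CHO] = 1.59 + 90 = 91.59
Step 4: [CH₃CHO] = 1/91.59 = 0.01092 M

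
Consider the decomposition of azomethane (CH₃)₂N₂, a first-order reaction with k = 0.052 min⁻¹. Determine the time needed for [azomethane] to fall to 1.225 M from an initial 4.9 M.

26.66 min

Step 1: For first-order: t = ln([azomethane]₀/[azomethane])/k
Step 2: t = ln(4.9/1.225)/0.052
Step 3: t = ln(4)/0.052
Step 4: t = 1.386/0.052 = 26.66 min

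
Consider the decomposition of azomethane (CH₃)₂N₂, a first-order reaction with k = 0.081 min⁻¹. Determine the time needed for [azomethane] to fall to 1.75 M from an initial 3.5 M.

8.557 min

Step 1: For first-order: t = ln([azomethane]₀/[azomethane])/k
Step 2: t = ln(3.5/1.75)/0.081
Step 3: t = ln(2)/0.081
Step 4: t = 0.6931/0.081 = 8.557 min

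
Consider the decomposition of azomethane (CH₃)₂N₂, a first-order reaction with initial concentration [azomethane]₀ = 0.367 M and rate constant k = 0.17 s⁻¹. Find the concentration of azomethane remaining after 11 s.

0.05656 M

Step 1: For a first-order reaction: [azomethane] = [azomethane]₀ × e^(-kt)
Step 2: [azomethane] = 0.367 × e^(-0.17 × 11)
Step 3: [azomethane] = 0.367 × e^(-1.87)
Step 4: [azomethane] = 0.367 × 0.154124 = 0.05656 M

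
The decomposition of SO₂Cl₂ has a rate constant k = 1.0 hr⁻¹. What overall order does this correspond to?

first order (1)

Step 1: The units of k for an nth-order reaction are (concentration)^(1-n)·(time)⁻¹.
Step 2: Here k has units hr⁻¹, so the concentration exponent is 0.
Step 3: 1 - n = 0 ⇒ n = 1. The reaction is first order.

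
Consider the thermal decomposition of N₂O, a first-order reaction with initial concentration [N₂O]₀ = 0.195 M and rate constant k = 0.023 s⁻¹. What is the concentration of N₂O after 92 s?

0.0235 M

Step 1: For a first-order reaction: [N₂O] = [N₂O]₀ × e^(-kt)
Step 2: [N₂O] = 0.195 × e^(-0.023 × 92)
Step 3: [N₂O] = 0.195 × e^(-2.116)
Step 4: [N₂O] = 0.195 × 0.120513 = 0.0235 M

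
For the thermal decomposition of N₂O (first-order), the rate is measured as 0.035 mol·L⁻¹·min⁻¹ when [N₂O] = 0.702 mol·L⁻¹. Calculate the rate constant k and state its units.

0.04986 min⁻¹

Step 1: rate = k[N₂O]^1, so k = rate / [N₂O]^1.
Step 2: k = 0.035 / (0.702)^1 = 0.035 / 0.702.
Step 3: k = 0.04986 min⁻¹.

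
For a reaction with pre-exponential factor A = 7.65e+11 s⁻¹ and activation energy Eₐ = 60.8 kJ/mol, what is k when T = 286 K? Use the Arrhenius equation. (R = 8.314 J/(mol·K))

6.01e+00 s⁻¹

Step 1: Use the Arrhenius equation: k = A × exp(-Eₐ/RT)
Step 2: Convert Eₐ to J/mol: 60.8 kJ/mol = 60800 J/mol
Step 3: Calculate the exponent: -Eₐ/(RT) = -60800/(8.314 × 286) = -25.56981
Step 4: k = 7.65e+11 × exp(-25.56981)
Step 5: k = 7.65e+11 × 7.85548e-12 = 6.0094e+00 s⁻¹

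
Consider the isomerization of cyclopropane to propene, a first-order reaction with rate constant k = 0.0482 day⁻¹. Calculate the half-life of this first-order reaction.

14.38 day

Step 1: For a first-order reaction, t₁/₂ = ln(2)/k
Step 2: t₁/₂ = ln(2)/0.0482
Step 3: t₁/₂ = 0.6931/0.0482 = 14.38 day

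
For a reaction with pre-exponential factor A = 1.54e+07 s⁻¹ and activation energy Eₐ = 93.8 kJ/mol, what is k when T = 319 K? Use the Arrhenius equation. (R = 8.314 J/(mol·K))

6.72e-09 s⁻¹

Step 1: Use the Arrhenius equation: k = A × exp(-Eₐ/RT)
Step 2: Convert Eₐ to J/mol: 93.8 kJ/mol = 93800 J/mol
Step 3: Calculate the exponent: -Eₐ/(RT) = -93800/(8.314 × 319) = -35.36732
Step 4: k = 1.54e+07 × exp(-35.36732)
Step 5: k = 1.54e+07 × 4.36685e-16 = 6.7249e-09 s⁻¹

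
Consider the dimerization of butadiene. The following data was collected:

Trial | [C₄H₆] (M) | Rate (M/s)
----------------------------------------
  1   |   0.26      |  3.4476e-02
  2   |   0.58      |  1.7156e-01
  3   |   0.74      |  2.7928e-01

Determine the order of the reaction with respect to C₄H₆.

second order (2)

Step 1: Compare trials to find order n where rate₂/rate₁ = ([C₄H₆]₂/[C₄H₆]₁)^n
Step 2: rate₂/rate₁ = 1.7156e-01/3.4476e-02 = 4.976
Step 3: [C₄H₆]₂/[C₄H₆]₁ = 0.58/0.26 = 2.231
Step 4: n = ln(4.976)/ln(2.231) = 2.00 ≈ 2
Step 5: The reaction is second order in C₄H₆.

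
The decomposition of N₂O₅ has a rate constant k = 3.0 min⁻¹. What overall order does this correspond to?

first order (1)

Step 1: The units of k for an nth-order reaction are (concentration)^(1-n)·(time)⁻¹.
Step 2: Here k has units min⁻¹, so the concentration exponent is 0.
Step 3: 1 - n = 0 ⇒ n = 1. The reaction is first order.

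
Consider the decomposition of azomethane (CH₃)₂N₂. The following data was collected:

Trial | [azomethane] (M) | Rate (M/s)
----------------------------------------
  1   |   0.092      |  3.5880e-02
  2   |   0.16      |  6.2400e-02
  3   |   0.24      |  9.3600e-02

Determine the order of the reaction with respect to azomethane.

first order (1)

Step 1: Compare trials to find order n where rate₂/rate₁ = ([azomethane]₂/[azomethane]₁)^n
Step 2: rate₂/rate₁ = 6.2400e-02/3.5880e-02 = 1.739
Step 3: [azomethane]₂/[azomethane]₁ = 0.16/0.092 = 1.739
Step 4: n = ln(1.739)/ln(1.739) = 1.00 ≈ 1
Step 5: The reaction is first order in azomethane.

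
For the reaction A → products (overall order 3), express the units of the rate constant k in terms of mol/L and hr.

(mol/L)⁻²·hr⁻¹

Step 1: For overall order n, rate = k × (concentration)^n.
Step 2: Rate has units mol/L·hr⁻¹; concentration term has units (mol/L)^3.
Step 3: k = rate / (concentration)^n, so units of k = (mol/L)^(1-3)·hr⁻¹ = (mol/L)⁻²·hr⁻¹.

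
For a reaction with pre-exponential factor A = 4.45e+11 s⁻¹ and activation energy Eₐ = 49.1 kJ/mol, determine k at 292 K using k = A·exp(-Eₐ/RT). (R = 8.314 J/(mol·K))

7.32e+02 s⁻¹

Step 1: Use the Arrhenius equation: k = A × exp(-Eₐ/RT)
Step 2: Convert Eₐ to J/mol: 49.1 kJ/mol = 49100 J/mol
Step 3: Calculate the exponent: -Eₐ/(RT) = -49100/(8.314 × 292) = -20.22500
Step 4: k = 4.45e+11 × exp(-20.22500)
Step 5: k = 4.45e+11 × 1.64586e-09 = 7.3241e+02 s⁻¹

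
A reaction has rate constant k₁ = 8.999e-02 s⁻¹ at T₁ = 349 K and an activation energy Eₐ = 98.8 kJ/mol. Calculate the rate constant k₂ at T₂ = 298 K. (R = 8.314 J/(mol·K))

2.651e-04 s⁻¹

Step 1: Use the two-temperature Arrhenius form: ln(k₂/k₁) = -Eₐ/R × (1/T₂ - 1/T₁)
Step 2: Convert Eₐ to J/mol: 98.8 kJ/mol = 98800 J/mol
Step 3: 1/T₂ - 1/T₁ = 1/298 - 1/349 = 4.903752e-04 K⁻¹
Step 4: ln(k₂/k₁) = -98800/8.314 × 4.903752e-04 = -5.82741
Step 5: k₂ = k₁ × exp(-5.82741) = 8.999e-02 × 2.94570e-03 = 2.651e-04 s⁻¹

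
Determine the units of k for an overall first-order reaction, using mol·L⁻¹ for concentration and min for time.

min⁻¹

Step 1: For overall order n, rate = k × (concentration)^n.
Step 2: Rate has units mol·L⁻¹·min⁻¹; concentration term has units (mol·L⁻¹)^1.
Step 3: k = rate / (concentration)^n, so units of k = (mol·L⁻¹)^(1-1)·min⁻¹ = min⁻¹.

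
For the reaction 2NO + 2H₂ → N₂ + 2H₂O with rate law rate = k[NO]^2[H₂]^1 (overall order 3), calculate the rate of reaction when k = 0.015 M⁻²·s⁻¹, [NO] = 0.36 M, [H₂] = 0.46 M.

0.0008942 M/s

Step 1: The rate law is rate = k[NO]^2[H₂]^1, overall order = 2+1 = 3
Step 2: Substitute values: rate = 0.015 × (0.36)^2 × (0.46)^1
Step 3: rate = 0.015 × 0.1296 × 0.46 = 0.00089424 M/s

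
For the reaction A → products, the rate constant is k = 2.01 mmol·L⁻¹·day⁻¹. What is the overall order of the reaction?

zeroth order (0)

Step 1: The units of k for an nth-order reaction are (concentration)^(1-n)·(time)⁻¹.
Step 2: Here k has units mmol·L⁻¹·day⁻¹, so the concentration exponent is 1.
Step 3: 1 - n = 1 ⇒ n = 0. The reaction is zeroth order.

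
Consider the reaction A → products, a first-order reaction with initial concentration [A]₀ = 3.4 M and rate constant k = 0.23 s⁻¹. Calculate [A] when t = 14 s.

0.1358 M

Step 1: For a first-order reaction: [A] = [A]₀ × e^(-kt)
Step 2: [A] = 3.4 × e^(-0.23 × 14)
Step 3: [A] = 3.4 × e^(-3.22)
Step 4: [A] = 3.4 × 0.0399551 = 0.1358 M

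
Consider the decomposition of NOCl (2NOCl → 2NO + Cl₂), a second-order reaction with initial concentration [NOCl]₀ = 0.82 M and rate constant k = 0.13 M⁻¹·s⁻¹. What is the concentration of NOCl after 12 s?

0.3598 M

Step 1: For a second-order reaction: 1/[NOCl] = 1/[NOCl]₀ + kt
Step 2: 1/[NOCl] = 1/0.82 + 0.13 × 12
Step 3: 1/[NOCl] = 1.22 + 1.56 = 2.78
Step 4: [NOCl] = 1/2.78 = 0.3598 M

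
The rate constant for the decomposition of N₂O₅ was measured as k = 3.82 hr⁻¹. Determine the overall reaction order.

first order (1)

Step 1: The units of k for an nth-order reaction are (concentration)^(1-n)·(time)⁻¹.
Step 2: Here k has units hr⁻¹, so the concentration exponent is 0.
Step 3: 1 - n = 0 ⇒ n = 1. The reaction is first order.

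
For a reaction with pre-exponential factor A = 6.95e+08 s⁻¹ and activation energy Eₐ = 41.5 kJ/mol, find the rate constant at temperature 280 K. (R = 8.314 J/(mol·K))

1.26e+01 s⁻¹

Step 1: Use the Arrhenius equation: k = A × exp(-Eₐ/RT)
Step 2: Convert Eₐ to J/mol: 41.5 kJ/mol = 41500 J/mol
Step 3: Calculate the exponent: -Eₐ/(RT) = -41500/(8.314 × 280) = -17.82707
Step 4: k = 6.95e+08 × exp(-17.82707)
Step 5: k = 6.95e+08 × 1.81051e-08 = 1.2583e+01 s⁻¹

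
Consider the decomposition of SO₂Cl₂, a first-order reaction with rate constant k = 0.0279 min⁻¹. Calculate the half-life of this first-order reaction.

24.84 min

Step 1: For a first-order reaction, t₁/₂ = ln(2)/k
Step 2: t₁/₂ = ln(2)/0.0279
Step 3: t₁/₂ = 0.6931/0.0279 = 24.84 min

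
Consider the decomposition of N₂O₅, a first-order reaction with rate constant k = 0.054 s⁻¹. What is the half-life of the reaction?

12.84 s

Step 1: For a first-order reaction, t₁/₂ = ln(2)/k
Step 2: t₁/₂ = ln(2)/0.054
Step 3: t₁/₂ = 0.6931/0.054 = 12.84 s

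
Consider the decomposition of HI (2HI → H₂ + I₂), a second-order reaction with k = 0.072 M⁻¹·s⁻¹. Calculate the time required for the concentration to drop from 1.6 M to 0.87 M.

7.284 s

Step 1: For second-order: t = (1/[HI] - 1/[HI]₀)/k
Step 2: t = (1/0.87 - 1/1.6)/0.072
Step 3: t = (1.149 - 0.625)/0.072
Step 4: t = 0.5244/0.072 = 7.284 s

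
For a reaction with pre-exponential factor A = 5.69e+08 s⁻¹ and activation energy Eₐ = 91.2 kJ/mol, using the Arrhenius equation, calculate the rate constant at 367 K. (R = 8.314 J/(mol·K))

5.95e-05 s⁻¹

Step 1: Use the Arrhenius equation: k = A × exp(-Eₐ/RT)
Step 2: Convert Eₐ to J/mol: 91.2 kJ/mol = 91200 J/mol
Step 3: Calculate the exponent: -Eₐ/(RT) = -91200/(8.314 × 367) = -29.88951
Step 4: k = 5.69e+08 × exp(-29.88951)
Step 5: k = 5.69e+08 × 1.04508e-13 = 5.9465e-05 s⁻¹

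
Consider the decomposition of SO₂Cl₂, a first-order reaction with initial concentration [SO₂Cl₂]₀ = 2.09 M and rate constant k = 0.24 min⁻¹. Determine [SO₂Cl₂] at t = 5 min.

0.6295 M

Step 1: For a first-order reaction: [SO₂Cl₂] = [SO₂Cl₂]₀ × e^(-kt)
Step 2: [SO₂Cl₂] = 2.09 × e^(-0.24 × 5)
Step 3: [SO₂Cl₂] = 2.09 × e^(-1.2)
Step 4: [SO₂Cl₂] = 2.09 × 0.301194 = 0.6295 M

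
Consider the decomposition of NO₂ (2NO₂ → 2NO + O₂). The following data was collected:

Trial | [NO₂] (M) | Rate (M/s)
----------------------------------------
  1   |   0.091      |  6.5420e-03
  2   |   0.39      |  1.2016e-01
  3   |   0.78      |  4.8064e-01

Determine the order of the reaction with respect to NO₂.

second order (2)

Step 1: Compare trials to find order n where rate₂/rate₁ = ([NO₂]₂/[NO₂]₁)^n
Step 2: rate₂/rate₁ = 1.2016e-01/6.5420e-03 = 18.37
Step 3: [NO₂]₂/[NO₂]₁ = 0.39/0.091 = 4.286
Step 4: n = ln(18.37)/ln(4.286) = 2.00 ≈ 2
Step 5: The reaction is second order in NO₂.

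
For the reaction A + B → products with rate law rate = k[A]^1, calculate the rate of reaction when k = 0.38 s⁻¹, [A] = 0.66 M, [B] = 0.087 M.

0.2508 M/s

Step 1: The rate law is rate = k[A]^1
Step 2: Note that the rate does not depend on [B] (zero order in B).
Step 3: rate = 0.38 × (0.66)^1 = 0.2508 M/s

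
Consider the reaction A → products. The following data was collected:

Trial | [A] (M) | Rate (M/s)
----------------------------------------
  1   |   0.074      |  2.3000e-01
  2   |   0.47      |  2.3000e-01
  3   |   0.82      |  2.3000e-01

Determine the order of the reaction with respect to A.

zeroth order (0)

Step 1: Compare trials - when concentration changes, rate stays constant.
Step 2: rate₂/rate₁ = 2.3000e-01/2.3000e-01 = 1
Step 3: [A]₂/[A]₁ = 0.47/0.074 = 6.351
Step 4: Since rate ratio ≈ (conc ratio)^0, the reaction is zeroth order.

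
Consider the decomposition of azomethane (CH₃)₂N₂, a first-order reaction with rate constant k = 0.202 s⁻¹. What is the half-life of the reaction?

3.431 s

Step 1: For a first-order reaction, t₁/₂ = ln(2)/k
Step 2: t₁/₂ = ln(2)/0.202
Step 3: t₁/₂ = 0.6931/0.202 = 3.431 s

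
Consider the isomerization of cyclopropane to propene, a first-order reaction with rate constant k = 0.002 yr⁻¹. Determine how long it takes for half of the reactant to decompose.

346.6 yr

Step 1: For a first-order reaction, t₁/₂ = ln(2)/k
Step 2: t₁/₂ = ln(2)/0.002
Step 3: t₁/₂ = 0.6931/0.002 = 346.6 yr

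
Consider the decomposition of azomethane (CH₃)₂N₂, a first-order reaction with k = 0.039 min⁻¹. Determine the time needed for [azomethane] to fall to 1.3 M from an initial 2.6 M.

17.77 min

Step 1: For first-order: t = ln([azomethane]₀/[azomethane])/k
Step 2: t = ln(2.6/1.3)/0.039
Step 3: t = ln(2)/0.039
Step 4: t = 0.6931/0.039 = 17.77 min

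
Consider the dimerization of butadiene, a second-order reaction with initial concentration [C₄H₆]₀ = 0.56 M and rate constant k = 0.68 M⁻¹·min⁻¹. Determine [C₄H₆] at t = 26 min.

0.05137 M

Step 1: For a second-order reaction: 1/[C₄H₆] = 1/[C₄H₆]₀ + kt
Step 2: 1/[C₄H₆] = 1/0.56 + 0.68 × 26
Step 3: 1/[C₄H₆] = 1.786 + 17.68 = 19.47
Step 4: [C₄H₆] = 1/19.47 = 0.05137 M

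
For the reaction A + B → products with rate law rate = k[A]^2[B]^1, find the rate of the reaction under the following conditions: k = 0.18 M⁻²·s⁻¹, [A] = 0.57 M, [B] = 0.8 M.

0.04679 M/s

Step 1: The rate law is rate = k[A]^2[B]^1
Step 2: Substitute: rate = 0.18 × (0.57)^2 × (0.8)^1
Step 3: rate = 0.18 × 0.3249 × 0.8 = 0.0467856 M/s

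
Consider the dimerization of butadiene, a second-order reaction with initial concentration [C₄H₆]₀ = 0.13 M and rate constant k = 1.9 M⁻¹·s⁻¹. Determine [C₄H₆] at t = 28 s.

0.01642 M

Step 1: For a second-order reaction: 1/[C₄H₆] = 1/[C₄H₆]₀ + kt
Step 2: 1/[C₄H₆] = 1/0.13 + 1.9 × 28
Step 3: 1/[C₄H₆] = 7.692 + 53.2 = 60.89
Step 4: [C₄H₆] = 1/60.89 = 0.01642 M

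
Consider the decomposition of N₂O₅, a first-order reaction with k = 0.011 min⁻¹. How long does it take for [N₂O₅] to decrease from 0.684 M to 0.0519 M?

234.4 min

Step 1: For first-order: t = ln([N₂O₅]₀/[N₂O₅])/k
Step 2: t = ln(0.684/0.0519)/0.011
Step 3: t = ln(13.18)/0.011
Step 4: t = 2.579/0.011 = 234.4 min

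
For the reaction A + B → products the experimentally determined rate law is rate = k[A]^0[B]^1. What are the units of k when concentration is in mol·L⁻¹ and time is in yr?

yr⁻¹

Step 1: Overall order = 0 + 1 = 1.
Step 2: rate has units mol·L⁻¹·yr⁻¹; [A]^0[B]^1 has units (mol·L⁻¹)^1.
Step 3: k = rate/([A]^0[B]^1), so units of k = (mol·L⁻¹)^(1-1)·yr⁻¹ = yr⁻¹.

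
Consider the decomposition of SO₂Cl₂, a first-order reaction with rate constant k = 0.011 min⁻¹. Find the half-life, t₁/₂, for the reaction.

63.01 min

Step 1: For a first-order reaction, t₁/₂ = ln(2)/k
Step 2: t₁/₂ = ln(2)/0.011
Step 3: t₁/₂ = 0.6931/0.011 = 63.01 min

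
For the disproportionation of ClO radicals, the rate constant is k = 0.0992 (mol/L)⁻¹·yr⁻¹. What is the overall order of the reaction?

second order (2)

Step 1: The units of k for an nth-order reaction are (concentration)^(1-n)·(time)⁻¹.
Step 2: Here k has units (mol/L)⁻¹·yr⁻¹, so the concentration exponent is -1.
Step 3: 1 - n = -1 ⇒ n = 2. The reaction is second order.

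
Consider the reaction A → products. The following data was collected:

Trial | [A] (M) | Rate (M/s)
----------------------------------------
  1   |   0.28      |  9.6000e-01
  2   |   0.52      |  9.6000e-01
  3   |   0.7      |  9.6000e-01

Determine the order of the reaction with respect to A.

zeroth order (0)

Step 1: Compare trials - when concentration changes, rate stays constant.
Step 2: rate₂/rate₁ = 9.6000e-01/9.6000e-01 = 1
Step 3: [A]₂/[A]₁ = 0.52/0.28 = 1.857
Step 4: Since rate ratio ≈ (conc ratio)^0, the reaction is zeroth order.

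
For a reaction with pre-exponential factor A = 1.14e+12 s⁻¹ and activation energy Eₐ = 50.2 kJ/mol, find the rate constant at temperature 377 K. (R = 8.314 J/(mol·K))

1.26e+05 s⁻¹

Step 1: Use the Arrhenius equation: k = A × exp(-Eₐ/RT)
Step 2: Convert Eₐ to J/mol: 50.2 kJ/mol = 50200 J/mol
Step 3: Calculate the exponent: -Eₐ/(RT) = -50200/(8.314 × 377) = -16.01594
Step 4: k = 1.14e+12 × exp(-16.01594)
Step 5: k = 1.14e+12 × 1.10756e-07 = 1.2626e+05 s⁻¹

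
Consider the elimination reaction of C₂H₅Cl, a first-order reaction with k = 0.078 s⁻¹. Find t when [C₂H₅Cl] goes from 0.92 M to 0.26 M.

16.2 s

Step 1: For first-order: t = ln([C₂H₅Cl]₀/[C₂H₅Cl])/k
Step 2: t = ln(0.92/0.26)/0.078
Step 3: t = ln(3.538)/0.078
Step 4: t = 1.264/0.078 = 16.2 s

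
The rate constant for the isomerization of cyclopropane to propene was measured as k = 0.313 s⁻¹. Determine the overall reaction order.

first order (1)

Step 1: The units of k for an nth-order reaction are (concentration)^(1-n)·(time)⁻¹.
Step 2: Here k has units s⁻¹, so the concentration exponent is 0.
Step 3: 1 - n = 0 ⇒ n = 1. The reaction is first order.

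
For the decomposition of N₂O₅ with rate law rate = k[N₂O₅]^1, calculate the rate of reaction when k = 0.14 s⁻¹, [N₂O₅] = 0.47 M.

0.0658 M/s

Step 1: Identify the rate law: rate = k[N₂O₅]^1
Step 2: Substitute values: rate = 0.14 × (0.47)^1
Step 3: Calculate: rate = 0.14 × 0.47 = 0.0658 M/s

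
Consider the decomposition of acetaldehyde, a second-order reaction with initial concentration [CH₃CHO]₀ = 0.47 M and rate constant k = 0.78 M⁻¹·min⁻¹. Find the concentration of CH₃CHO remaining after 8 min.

0.1195 M

Step 1: For a second-order reaction: 1/[CH₃CHO] = 1/[CH₃CHO]₀ + kt
Step 2: 1/[CH₃CHO] = 1/0.47 + 0.78 × 8
Step 3: 1/[CH₃CHO] = 2.128 + 6.24 = 8.368
Step 4: [CH₃CHO] = 1/8.368 = 0.1195 M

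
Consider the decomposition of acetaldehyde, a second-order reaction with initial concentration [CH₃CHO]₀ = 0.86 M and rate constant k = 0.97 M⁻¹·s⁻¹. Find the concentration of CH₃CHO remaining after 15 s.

0.06364 M

Step 1: For a second-order reaction: 1/[CH₃CHO] = 1/[CH₃CHO]₀ + kt
Step 2: 1/[CH₃CHO] = 1/0.86 + 0.97 × 15
Step 3: 1/[CH₃CHO] = 1.163 + 14.55 = 15.71
Step 4: [CH₃CHO] = 1/15.71 = 0.06364 M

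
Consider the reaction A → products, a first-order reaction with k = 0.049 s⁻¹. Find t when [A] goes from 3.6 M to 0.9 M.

28.29 s

Step 1: For first-order: t = ln([A]₀/[A])/k
Step 2: t = ln(3.6/0.9)/0.049
Step 3: t = ln(4)/0.049
Step 4: t = 1.386/0.049 = 28.29 s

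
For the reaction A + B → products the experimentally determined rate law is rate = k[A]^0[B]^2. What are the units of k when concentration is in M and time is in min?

M⁻¹·min⁻¹

Step 1: Overall order = 0 + 2 = 2.
Step 2: rate has units M·min⁻¹; [A]^0[B]^2 has units M^2.
Step 3: k = rate/([A]^0[B]^2), so units of k = M^(1-2)·min⁻¹ = M⁻¹·min⁻¹.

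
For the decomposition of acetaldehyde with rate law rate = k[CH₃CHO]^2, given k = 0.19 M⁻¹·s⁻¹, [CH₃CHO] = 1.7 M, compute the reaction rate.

0.5491 M/s

Step 1: Identify the rate law: rate = k[CH₃CHO]^2
Step 2: Substitute values: rate = 0.19 × (1.7)^2
Step 3: Calculate: rate = 0.19 × 2.89 = 0.5491 M/s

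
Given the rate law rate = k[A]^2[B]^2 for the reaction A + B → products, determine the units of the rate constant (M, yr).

M⁻³·yr⁻¹

Step 1: Overall order = 2 + 2 = 4.
Step 2: rate has units M·yr⁻¹; [A]^2[B]^2 has units M^4.
Step 3: k = rate/([A]^2[B]^2), so units of k = M^(1-4)·yr⁻¹ = M⁻³·yr⁻¹.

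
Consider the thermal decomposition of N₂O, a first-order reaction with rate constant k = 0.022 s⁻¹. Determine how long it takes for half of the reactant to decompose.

31.51 s

Step 1: For a first-order reaction, t₁/₂ = ln(2)/k
Step 2: t₁/₂ = ln(2)/0.022
Step 3: t₁/₂ = 0.6931/0.022 = 31.51 s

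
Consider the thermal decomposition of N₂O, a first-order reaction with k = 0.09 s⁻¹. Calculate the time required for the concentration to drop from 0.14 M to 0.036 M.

15.09 s

Step 1: For first-order: t = ln([N₂O]₀/[N₂O])/k
Step 2: t = ln(0.14/0.036)/0.09
Step 3: t = ln(3.889)/0.09
Step 4: t = 1.358/0.09 = 15.09 s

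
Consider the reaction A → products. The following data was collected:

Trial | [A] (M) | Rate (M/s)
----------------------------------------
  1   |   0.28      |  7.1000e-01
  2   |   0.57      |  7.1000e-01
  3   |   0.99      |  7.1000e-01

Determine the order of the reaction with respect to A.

zeroth order (0)

Step 1: Compare trials - when concentration changes, rate stays constant.
Step 2: rate₂/rate₁ = 7.1000e-01/7.1000e-01 = 1
Step 3: [A]₂/[A]₁ = 0.57/0.28 = 2.036
Step 4: Since rate ratio ≈ (conc ratio)^0, the reaction is zeroth order.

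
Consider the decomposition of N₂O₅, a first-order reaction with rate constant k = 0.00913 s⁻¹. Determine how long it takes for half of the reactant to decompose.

75.92 s

Step 1: For a first-order reaction, t₁/₂ = ln(2)/k
Step 2: t₁/₂ = ln(2)/0.00913
Step 3: t₁/₂ = 0.6931/0.00913 = 75.92 s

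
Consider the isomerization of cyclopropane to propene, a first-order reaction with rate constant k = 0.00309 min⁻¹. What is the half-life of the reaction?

224.3 min

Step 1: For a first-order reaction, t₁/₂ = ln(2)/k
Step 2: t₁/₂ = ln(2)/0.00309
Step 3: t₁/₂ = 0.6931/0.00309 = 224.3 min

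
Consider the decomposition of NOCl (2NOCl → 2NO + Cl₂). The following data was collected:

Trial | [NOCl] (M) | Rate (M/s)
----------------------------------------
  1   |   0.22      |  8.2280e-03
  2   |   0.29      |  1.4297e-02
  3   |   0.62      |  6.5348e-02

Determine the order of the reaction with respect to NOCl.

second order (2)

Step 1: Compare trials to find order n where rate₂/rate₁ = ([NOCl]₂/[NOCl]₁)^n
Step 2: rate₂/rate₁ = 1.4297e-02/8.2280e-03 = 1.738
Step 3: [NOCl]₂/[NOCl]₁ = 0.29/0.22 = 1.318
Step 4: n = ln(1.738)/ln(1.318) = 2.00 ≈ 2
Step 5: The reaction is second order in NOCl.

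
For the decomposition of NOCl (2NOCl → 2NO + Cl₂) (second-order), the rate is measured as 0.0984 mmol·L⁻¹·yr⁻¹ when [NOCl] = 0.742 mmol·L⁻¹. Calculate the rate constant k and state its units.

0.1787 (mmol·L⁻¹)⁻¹·yr⁻¹

Step 1: rate = k[NOCl]^2, so k = rate / [NOCl]^2.
Step 2: k = 0.0984 / (0.742)^2 = 0.0984 / 0.5506.
Step 3: k = 0.1787 (mmol·L⁻¹)⁻¹·yr⁻¹.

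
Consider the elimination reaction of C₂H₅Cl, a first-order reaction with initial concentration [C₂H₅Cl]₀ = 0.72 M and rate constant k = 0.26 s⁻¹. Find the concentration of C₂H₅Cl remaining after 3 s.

0.3301 M

Step 1: For a first-order reaction: [C₂H₅Cl] = [C₂H₅Cl]₀ × e^(-kt)
Step 2: [C₂H₅Cl] = 0.72 × e^(-0.26 × 3)
Step 3: [C₂H₅Cl] = 0.72 × e^(-0.78)
Step 4: [C₂H₅Cl] = 0.72 × 0.458406 = 0.3301 M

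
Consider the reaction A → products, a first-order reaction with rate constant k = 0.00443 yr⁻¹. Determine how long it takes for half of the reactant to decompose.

156.5 yr

Step 1: For a first-order reaction, t₁/₂ = ln(2)/k
Step 2: t₁/₂ = ln(2)/0.00443
Step 3: t₁/₂ = 0.6931/0.00443 = 156.5 yr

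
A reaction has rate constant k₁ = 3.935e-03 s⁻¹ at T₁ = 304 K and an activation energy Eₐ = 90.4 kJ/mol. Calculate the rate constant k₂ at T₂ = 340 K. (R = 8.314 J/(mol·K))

1.736e-01 s⁻¹

Step 1: Use the two-temperature Arrhenius form: ln(k₂/k₁) = -Eₐ/R × (1/T₂ - 1/T₁)
Step 2: Convert Eₐ to J/mol: 90.4 kJ/mol = 90400 J/mol
Step 3: 1/T₂ - 1/T₁ = 1/340 - 1/304 = -3.482972e-04 K⁻¹
Step 4: ln(k₂/k₁) = -90400/8.314 × -3.482972e-04 = 3.78711
Step 5: k₂ = k₁ × exp(3.78711) = 3.935e-03 × 4.41287e+01 = 1.736e-01 s⁻¹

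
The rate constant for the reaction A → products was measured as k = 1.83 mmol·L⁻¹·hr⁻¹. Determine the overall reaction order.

zeroth order (0)

Step 1: The units of k for an nth-order reaction are (concentration)^(1-n)·(time)⁻¹.
Step 2: Here k has units mmol·L⁻¹·hr⁻¹, so the concentration exponent is 1.
Step 3: 1 - n = 1 ⇒ n = 0. The reaction is zeroth order.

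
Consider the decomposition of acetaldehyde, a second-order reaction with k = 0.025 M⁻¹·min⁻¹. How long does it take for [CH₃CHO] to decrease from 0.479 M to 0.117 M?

258.4 min

Step 1: For second-order: t = (1/[CH₃CHO] - 1/[CH₃CHO]₀)/k
Step 2: t = (1/0.117 - 1/0.479)/0.025
Step 3: t = (8.547 - 2.088)/0.025
Step 4: t = 6.459/0.025 = 258.4 min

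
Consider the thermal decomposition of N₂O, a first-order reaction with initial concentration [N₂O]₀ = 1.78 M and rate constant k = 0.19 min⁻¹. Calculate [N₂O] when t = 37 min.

0.001575 M

Step 1: For a first-order reaction: [N₂O] = [N₂O]₀ × e^(-kt)
Step 2: [N₂O] = 1.78 × e^(-0.19 × 37)
Step 3: [N₂O] = 1.78 × e^(-7.03)
Step 4: [N₂O] = 1.78 × 0.000884932 = 0.001575 M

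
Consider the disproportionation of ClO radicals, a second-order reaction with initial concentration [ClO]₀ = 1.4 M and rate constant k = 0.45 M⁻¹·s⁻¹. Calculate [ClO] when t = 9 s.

0.2099 M

Step 1: For a second-order reaction: 1/[ClO] = 1/[ClO]₀ + kt
Step 2: 1/[ClO] = 1/1.4 + 0.45 × 9
Step 3: 1/[ClO] = 0.7143 + 4.05 = 4.764
Step 4: [ClO] = 1/4.764 = 0.2099 M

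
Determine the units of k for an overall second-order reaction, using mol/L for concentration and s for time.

(mol/L)⁻¹·s⁻¹

Step 1: For overall order n, rate = k × (concentration)^n.
Step 2: Rate has units mol/L·s⁻¹; concentration term has units (mol/L)^2.
Step 3: k = rate / (concentration)^n, so units of k = (mol/L)^(1-2)·s⁻¹ = (mol/L)⁻¹·s⁻¹.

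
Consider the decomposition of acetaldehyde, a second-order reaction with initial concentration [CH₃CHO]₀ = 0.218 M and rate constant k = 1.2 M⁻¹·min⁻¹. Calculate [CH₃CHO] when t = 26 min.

0.02794 M

Step 1: For a second-order reaction: 1/[CH₃CHO] = 1/[CH₃CHO]₀ + kt
Step 2: 1/[CH₃CHO] = 1/0.218 + 1.2 × 26
Step 3: 1/[CH₃CHO] = 4.587 + 31.2 = 35.79
Step 4: [CH₃CHO] = 1/35.79 = 0.02794 M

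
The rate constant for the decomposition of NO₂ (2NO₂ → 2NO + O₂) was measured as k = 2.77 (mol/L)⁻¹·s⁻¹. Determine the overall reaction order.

second order (2)

Step 1: The units of k for an nth-order reaction are (concentration)^(1-n)·(time)⁻¹.
Step 2: Here k has units (mol/L)⁻¹·s⁻¹, so the concentration exponent is -1.
Step 3: 1 - n = -1 ⇒ n = 2. The reaction is second order.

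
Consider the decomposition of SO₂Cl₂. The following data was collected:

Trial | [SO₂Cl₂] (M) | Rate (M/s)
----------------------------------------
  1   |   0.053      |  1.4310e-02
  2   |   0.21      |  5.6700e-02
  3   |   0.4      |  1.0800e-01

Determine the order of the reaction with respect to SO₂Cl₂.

first order (1)

Step 1: Compare trials to find order n where rate₂/rate₁ = ([SO₂Cl₂]₂/[SO₂Cl₂]₁)^n
Step 2: rate₂/rate₁ = 5.6700e-02/1.4310e-02 = 3.962
Step 3: [SO₂Cl₂]₂/[SO₂Cl₂]₁ = 0.21/0.053 = 3.962
Step 4: n = ln(3.962)/ln(3.962) = 1.00 ≈ 1
Step 5: The reaction is first order in SO₂Cl₂.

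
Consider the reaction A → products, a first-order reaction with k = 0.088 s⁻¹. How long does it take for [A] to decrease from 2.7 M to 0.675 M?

15.75 s

Step 1: For first-order: t = ln([A]₀/[A])/k
Step 2: t = ln(2.7/0.675)/0.088
Step 3: t = ln(4)/0.088
Step 4: t = 1.386/0.088 = 15.75 s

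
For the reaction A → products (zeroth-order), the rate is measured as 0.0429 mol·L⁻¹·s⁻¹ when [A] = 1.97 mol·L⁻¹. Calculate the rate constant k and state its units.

0.0429 mol·L⁻¹·s⁻¹

Step 1: For a zeroth-order reaction, rate = k (independent of concentration).
Step 2: k = rate = 0.0429 mol·L⁻¹·s⁻¹.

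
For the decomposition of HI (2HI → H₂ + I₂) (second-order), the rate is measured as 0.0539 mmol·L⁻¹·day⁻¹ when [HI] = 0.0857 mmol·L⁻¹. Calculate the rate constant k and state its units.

7.339 (mmol·L⁻¹)⁻¹·day⁻¹

Step 1: rate = k[HI]^2, so k = rate / [HI]^2.
Step 2: k = 0.0539 / (0.0857)^2 = 0.0539 / 0.007344.
Step 3: k = 7.339 (mmol·L⁻¹)⁻¹·day⁻¹.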